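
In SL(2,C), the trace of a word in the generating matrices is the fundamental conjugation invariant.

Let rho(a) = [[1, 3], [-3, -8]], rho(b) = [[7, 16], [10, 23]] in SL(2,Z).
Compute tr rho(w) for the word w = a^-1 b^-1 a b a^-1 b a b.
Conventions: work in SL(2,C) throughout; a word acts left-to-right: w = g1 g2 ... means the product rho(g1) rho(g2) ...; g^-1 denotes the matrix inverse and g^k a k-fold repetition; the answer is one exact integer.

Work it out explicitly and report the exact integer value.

rho(a^-1) = [[-8, -3], [3, 1]]
... * rho(b^-1) = [[23, -16], [-10, 7]]  ->  [[-154, 107], [59, -41]]
... * rho(a) = [[1, 3], [-3, -8]]  ->  [[-475, -1318], [182, 505]]
... * rho(b) = [[7, 16], [10, 23]]  ->  [[-16505, -37914], [6324, 14527]]
... * rho(a^-1) = [[-8, -3], [3, 1]]  ->  [[18298, 11601], [-7011, -4445]]
... * rho(b) = [[7, 16], [10, 23]]  ->  [[244096, 559591], [-93527, -214411]]
... * rho(a) = [[1, 3], [-3, -8]]  ->  [[-1434677, -3744440], [549706, 1434707]]
... * rho(b) = [[7, 16], [10, 23]]  ->  [[-47487139, -109076952], [18195012, 41793557]]
tr = -47487139 + 41793557 = -5693582

-5693582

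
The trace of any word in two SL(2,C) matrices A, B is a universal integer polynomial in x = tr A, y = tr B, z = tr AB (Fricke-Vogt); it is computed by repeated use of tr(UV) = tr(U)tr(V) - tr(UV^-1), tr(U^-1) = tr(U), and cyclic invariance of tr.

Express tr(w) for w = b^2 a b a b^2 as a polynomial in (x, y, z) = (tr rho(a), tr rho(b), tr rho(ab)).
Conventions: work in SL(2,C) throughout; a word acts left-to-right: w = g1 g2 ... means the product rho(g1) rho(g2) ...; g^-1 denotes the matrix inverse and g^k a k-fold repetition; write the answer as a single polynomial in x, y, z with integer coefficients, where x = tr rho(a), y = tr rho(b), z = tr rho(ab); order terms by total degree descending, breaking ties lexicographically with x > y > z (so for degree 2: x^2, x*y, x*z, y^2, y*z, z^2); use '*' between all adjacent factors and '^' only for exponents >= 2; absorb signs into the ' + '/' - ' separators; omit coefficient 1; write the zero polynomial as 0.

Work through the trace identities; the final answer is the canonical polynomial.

y^3*z^2 - x*y^2*z - y^3 - 2*y*z^2 + x*z + 3*y

trace(a b a b) = trace(b a)*trace(b a) - trace(1)   [split at a repeated b] = z^2 - 2
so trace(a b a) = trace(a)*trace(b a) - trace(b)   [square of a] = x*z - y
reduce: trace(a b a b^2) = trace(b)*trace(a b a b) - trace(a b a)   [square of b] = y*z^2 - x*z - y
trace(b a b a b^2) = trace(b)*trace(a b a b^2) - trace(a b a b)   [square of b] = y^2*z^2 - x*y*z - y^2 - z^2 + 2
trace(b^2 a b a b^2) = trace(b)*trace(b a b a b^2) - trace(b a b a b)   [square of b] = y^3*z^2 - x*y^2*z - y^3 - 2*y*z^2 + x*z + 3*y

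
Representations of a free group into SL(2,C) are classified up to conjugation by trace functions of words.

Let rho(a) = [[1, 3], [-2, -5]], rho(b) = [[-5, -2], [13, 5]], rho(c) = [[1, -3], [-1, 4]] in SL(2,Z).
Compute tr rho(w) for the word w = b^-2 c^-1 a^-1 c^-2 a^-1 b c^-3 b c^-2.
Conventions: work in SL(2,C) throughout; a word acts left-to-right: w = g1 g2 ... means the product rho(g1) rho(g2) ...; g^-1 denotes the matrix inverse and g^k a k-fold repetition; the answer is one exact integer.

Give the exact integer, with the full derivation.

-46496455

rho(b^-1) = [[5, 2], [-13, -5]]
... * rho(b^-1) = [[5, 2], [-13, -5]]  ->  [[-1, 0], [0, -1]]
... * rho(c^-1) = [[4, 3], [1, 1]]  ->  [[-4, -3], [-1, -1]]
... * rho(a^-1) = [[-5, -3], [2, 1]]  ->  [[14, 9], [3, 2]]
... * rho(c^-1) = [[4, 3], [1, 1]]  ->  [[65, 51], [14, 11]]
... * rho(c^-1) = [[4, 3], [1, 1]]  ->  [[311, 246], [67, 53]]
... * rho(a^-1) = [[-5, -3], [2, 1]]  ->  [[-1063, -687], [-229, -148]]
... * rho(b) = [[-5, -2], [13, 5]]  ->  [[-3616, -1309], [-779, -282]]
... * rho(c^-1) = [[4, 3], [1, 1]]  ->  [[-15773, -12157], [-3398, -2619]]
... * rho(c^-1) = [[4, 3], [1, 1]]  ->  [[-75249, -59476], [-16211, -12813]]
... * rho(c^-1) = [[4, 3], [1, 1]]  ->  [[-360472, -285223], [-77657, -61446]]
... * rho(b) = [[-5, -2], [13, 5]]  ->  [[-1905539, -705171], [-410513, -151916]]
... * rho(c^-1) = [[4, 3], [1, 1]]  ->  [[-8327327, -6421788], [-1793968, -1383455]]
... * rho(c^-1) = [[4, 3], [1, 1]]  ->  [[-39731096, -31403769], [-8559327, -6765359]]
tr = -39731096 + -6765359 = -46496455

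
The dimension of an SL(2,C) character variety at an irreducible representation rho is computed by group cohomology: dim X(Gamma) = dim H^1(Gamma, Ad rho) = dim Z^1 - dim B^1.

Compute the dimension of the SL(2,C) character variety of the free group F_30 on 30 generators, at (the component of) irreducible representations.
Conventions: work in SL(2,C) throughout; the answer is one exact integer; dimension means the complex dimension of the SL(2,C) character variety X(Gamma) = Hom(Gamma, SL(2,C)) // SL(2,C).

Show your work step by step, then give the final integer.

87

The free group F_30: 30 generators, no relators.
So Z^1 = (sl_2)^30 in full: dim Z^1 = 90.
dim B^1 = 3: the coboundary map is injective because an irreducible image has centralizer 0 in sl_2.
Therefore dim X = 90 - 3 = 87.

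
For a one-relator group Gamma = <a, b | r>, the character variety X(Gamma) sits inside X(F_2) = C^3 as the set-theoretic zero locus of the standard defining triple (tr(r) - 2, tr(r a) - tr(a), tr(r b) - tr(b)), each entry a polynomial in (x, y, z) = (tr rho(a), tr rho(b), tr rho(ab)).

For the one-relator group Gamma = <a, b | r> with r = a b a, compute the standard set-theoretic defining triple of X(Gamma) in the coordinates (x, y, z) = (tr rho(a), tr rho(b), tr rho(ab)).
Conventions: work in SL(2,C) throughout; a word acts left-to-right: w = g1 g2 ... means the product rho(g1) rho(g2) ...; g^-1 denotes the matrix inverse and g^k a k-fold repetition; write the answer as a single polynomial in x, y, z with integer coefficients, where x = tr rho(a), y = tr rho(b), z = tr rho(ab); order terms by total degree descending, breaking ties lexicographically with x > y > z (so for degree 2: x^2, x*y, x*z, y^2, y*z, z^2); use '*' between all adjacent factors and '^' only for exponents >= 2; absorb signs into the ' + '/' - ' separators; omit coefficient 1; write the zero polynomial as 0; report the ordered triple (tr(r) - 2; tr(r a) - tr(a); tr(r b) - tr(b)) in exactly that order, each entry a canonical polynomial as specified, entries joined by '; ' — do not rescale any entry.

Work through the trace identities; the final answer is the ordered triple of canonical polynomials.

x*z - y - 2; x^2*z - x*y - x - z; z^2 - y - 2

so trace(a b a) = trace(a) * trace(b a) - trace(b) = x*z - y
so trace(a b a^2) = trace(a) * trace(a b a) - trace(a b)  (reduce the a square) = x^2*z - x*y - z
trace(a b a b) = trace(a b) * trace(a b) - trace(1)  (split on a) = z^2 - 2
assemble the triple (trace(r) - 2; trace(r a) - x; trace(r b) - y)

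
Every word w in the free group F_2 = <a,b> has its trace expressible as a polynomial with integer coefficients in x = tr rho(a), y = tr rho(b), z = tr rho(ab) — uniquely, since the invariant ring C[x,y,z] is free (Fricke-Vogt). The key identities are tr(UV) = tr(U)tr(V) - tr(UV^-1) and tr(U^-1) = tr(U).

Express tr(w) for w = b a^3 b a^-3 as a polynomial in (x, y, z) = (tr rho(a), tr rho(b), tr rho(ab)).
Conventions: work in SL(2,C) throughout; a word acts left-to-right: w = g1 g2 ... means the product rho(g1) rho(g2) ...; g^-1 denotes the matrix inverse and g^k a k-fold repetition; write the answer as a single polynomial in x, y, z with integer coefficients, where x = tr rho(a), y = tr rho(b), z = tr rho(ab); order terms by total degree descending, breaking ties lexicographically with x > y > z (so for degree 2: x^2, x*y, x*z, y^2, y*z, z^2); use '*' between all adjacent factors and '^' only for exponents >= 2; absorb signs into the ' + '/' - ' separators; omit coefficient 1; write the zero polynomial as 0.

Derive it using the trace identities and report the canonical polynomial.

trace(a^2 b) = trace(a) * trace(b a) - trace(b) = x*z - y
apply: trace(a^2) = trace(a) * trace(a) - trace(1) = x^2 - 2
trace(a b^2 a) = trace(b) * trace(a^2 b) - trace(a^2) = x*y*z - x^2 - y^2 + 2
trace(a b^2) = trace(b) * trace(a b) - trace(a) = y*z - x
use: trace(b a^3 b) = trace(a) * trace(a b^2 a) - trace(a b^2) = x^2*y*z - x^3 - x*y^2 - y*z + 3*x
use: trace(b a b a) = trace(b a) * trace(b a) - trace(1)   [split at repeated b] = z^2 - 2
trace(a b a b a) = trace(a) * trace(b a b a) - trace(b a b) = x*z^2 - y*z - x
apply: trace(b a^3 b a) = trace(a) * trace(a b a b a) - trace(a b a b) = x^2*z^2 - x*y*z - x^2 - z^2 + 2
trace(b a^3 b a^-1) = trace(b a^3 b) * trace(a) - trace(b a^3 b a) = x^3*y*z - x^4 - x^2*y^2 - x^2*z^2 + 4*x^2 + z^2 - 2
trace(a^-2 b a^3 b) = trace(b a^3 b a^-1) * trace(a) - trace(b a^3 b) = x^4*y*z - x^5 - x^3*y^2 - x^3*z^2 - x^2*y*z + 5*x^3 + x*y^2 + x*z^2 + y*z - 5*x
apply: trace(b a^3 b a^-3) = trace(a^-2 b a^3 b) * trace(a) - trace(a^-2 b a^3 b a) = x^5*y*z - x^6 - x^4*y^2 - x^4*z^2 - 2*x^3*y*z + 6*x^4 + 2*x^2*y^2 + 2*x^2*z^2 + x*y*z - 9*x^2 - z^2 + 2

x^5*y*z - x^6 - x^4*y^2 - x^4*z^2 - 2*x^3*y*z + 6*x^4 + 2*x^2*y^2 + 2*x^2*z^2 + x*y*z - 9*x^2 - z^2 + 2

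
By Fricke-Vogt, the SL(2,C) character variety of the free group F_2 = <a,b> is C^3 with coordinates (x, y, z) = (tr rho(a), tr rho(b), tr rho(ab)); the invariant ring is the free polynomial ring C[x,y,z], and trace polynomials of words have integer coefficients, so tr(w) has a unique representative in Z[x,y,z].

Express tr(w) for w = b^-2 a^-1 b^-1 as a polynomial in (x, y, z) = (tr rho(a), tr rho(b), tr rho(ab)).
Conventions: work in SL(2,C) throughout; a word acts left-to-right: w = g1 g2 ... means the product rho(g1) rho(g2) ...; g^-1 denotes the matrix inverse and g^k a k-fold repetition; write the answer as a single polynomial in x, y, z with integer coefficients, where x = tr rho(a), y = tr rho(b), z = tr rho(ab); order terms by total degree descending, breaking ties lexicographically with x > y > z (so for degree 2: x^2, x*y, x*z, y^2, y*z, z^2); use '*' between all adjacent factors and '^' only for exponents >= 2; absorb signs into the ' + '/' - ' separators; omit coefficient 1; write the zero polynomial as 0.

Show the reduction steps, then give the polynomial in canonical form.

y^2*z - x*y - z

trace(b^-1) = trace(b) = y
so trace(b^-1 a) = trace(a)*trace(b) - trace(a b)   [inverse elimination on b] = x*y - z
trace(a^-1 b^-1) = trace(b^-1)*trace(a) - trace(b^-1 a)   [inverse elimination on a] = z
trace(b^-2 a^-1) = trace(a^-1 b^-1)*trace(b) - trace(a^-1)   [inverse elimination on b] = y*z - x
so trace(b^-2 a^-1 b^-1) = trace(b^-2 a^-1)*trace(b) - trace(b^-2 a^-1 b)   [inverse elimination on b] = y^2*z - x*y - z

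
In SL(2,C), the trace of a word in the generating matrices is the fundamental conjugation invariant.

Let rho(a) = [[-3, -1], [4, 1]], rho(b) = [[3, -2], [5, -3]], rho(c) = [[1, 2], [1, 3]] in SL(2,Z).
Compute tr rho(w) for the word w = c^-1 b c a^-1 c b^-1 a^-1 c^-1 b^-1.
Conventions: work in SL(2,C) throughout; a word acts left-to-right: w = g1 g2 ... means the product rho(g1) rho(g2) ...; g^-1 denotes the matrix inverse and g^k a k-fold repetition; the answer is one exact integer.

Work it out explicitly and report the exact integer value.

rho(c^-1) = [[3, -2], [-1, 1]]
... * rho(b) = [[3, -2], [5, -3]]  ->  [[-1, 0], [2, -1]]
... * rho(c) = [[1, 2], [1, 3]]  ->  [[-1, -2], [1, 1]]
... * rho(a^-1) = [[1, 1], [-4, -3]]  ->  [[7, 5], [-3, -2]]
... * rho(c) = [[1, 2], [1, 3]]  ->  [[12, 29], [-5, -12]]
... * rho(b^-1) = [[-3, 2], [-5, 3]]  ->  [[-181, 111], [75, -46]]
... * rho(a^-1) = [[1, 1], [-4, -3]]  ->  [[-625, -514], [259, 213]]
... * rho(c^-1) = [[3, -2], [-1, 1]]  ->  [[-1361, 736], [564, -305]]
... * rho(b^-1) = [[-3, 2], [-5, 3]]  ->  [[403, -514], [-167, 213]]
tr = 403 + 213 = 616

616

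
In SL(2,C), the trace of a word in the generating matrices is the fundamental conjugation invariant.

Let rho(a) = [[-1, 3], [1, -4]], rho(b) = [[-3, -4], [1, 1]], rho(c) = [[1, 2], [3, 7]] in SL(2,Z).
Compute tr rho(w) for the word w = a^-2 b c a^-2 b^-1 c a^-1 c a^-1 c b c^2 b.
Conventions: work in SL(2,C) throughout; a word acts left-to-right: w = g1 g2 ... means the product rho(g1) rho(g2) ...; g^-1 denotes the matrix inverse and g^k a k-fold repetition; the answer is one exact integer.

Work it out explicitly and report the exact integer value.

rho(a^-1) = [[-4, -3], [-1, -1]]
... * rho(a^-1) = [[-4, -3], [-1, -1]]  ->  [[19, 15], [5, 4]]
... * rho(b) = [[-3, -4], [1, 1]]  ->  [[-42, -61], [-11, -16]]
... * rho(c) = [[1, 2], [3, 7]]  ->  [[-225, -511], [-59, -134]]
... * rho(a^-1) = [[-4, -3], [-1, -1]]  ->  [[1411, 1186], [370, 311]]
... * rho(a^-1) = [[-4, -3], [-1, -1]]  ->  [[-6830, -5419], [-1791, -1421]]
... * rho(b^-1) = [[1, 4], [-1, -3]]  ->  [[-1411, -11063], [-370, -2901]]
... * rho(c) = [[1, 2], [3, 7]]  ->  [[-34600, -80263], [-9073, -21047]]
... * rho(a^-1) = [[-4, -3], [-1, -1]]  ->  [[218663, 184063], [57339, 48266]]
... * rho(c) = [[1, 2], [3, 7]]  ->  [[770852, 1725767], [202137, 452540]]
... * rho(a^-1) = [[-4, -3], [-1, -1]]  ->  [[-4809175, -4038323], [-1261088, -1058951]]
... * rho(c) = [[1, 2], [3, 7]]  ->  [[-16924144, -37886611], [-4437941, -9934833]]
... * rho(b) = [[-3, -4], [1, 1]]  ->  [[12885821, 29809965], [3378990, 7816931]]
... * rho(c) = [[1, 2], [3, 7]]  ->  [[102315716, 234441397], [26829783, 61476497]]
... * rho(c) = [[1, 2], [3, 7]]  ->  [[805639907, 1845721211], [211259274, 483995045]]
... * rho(b) = [[-3, -4], [1, 1]]  ->  [[-571198510, -1376838417], [-149782777, -361042051]]
tr = -571198510 + -361042051 = -932240561

-932240561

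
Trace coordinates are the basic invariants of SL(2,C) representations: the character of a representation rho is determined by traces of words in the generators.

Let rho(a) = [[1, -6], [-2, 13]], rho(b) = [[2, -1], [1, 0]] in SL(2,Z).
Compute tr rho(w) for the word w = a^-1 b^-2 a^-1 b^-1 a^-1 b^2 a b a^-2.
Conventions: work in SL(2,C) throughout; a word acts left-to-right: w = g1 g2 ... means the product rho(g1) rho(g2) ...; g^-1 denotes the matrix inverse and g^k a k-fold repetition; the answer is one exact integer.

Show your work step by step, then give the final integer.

-3542270

rho(a^-1) = [[13, 6], [2, 1]]
... * rho(b^-1) = [[0, 1], [-1, 2]]  ->  [[-6, 25], [-1, 4]]
... * rho(b^-1) = [[0, 1], [-1, 2]]  ->  [[-25, 44], [-4, 7]]
... * rho(a^-1) = [[13, 6], [2, 1]]  ->  [[-237, -106], [-38, -17]]
... * rho(b^-1) = [[0, 1], [-1, 2]]  ->  [[106, -449], [17, -72]]
... * rho(a^-1) = [[13, 6], [2, 1]]  ->  [[480, 187], [77, 30]]
... * rho(b) = [[2, -1], [1, 0]]  ->  [[1147, -480], [184, -77]]
... * rho(b) = [[2, -1], [1, 0]]  ->  [[1814, -1147], [291, -184]]
... * rho(a) = [[1, -6], [-2, 13]]  ->  [[4108, -25795], [659, -4138]]
... * rho(b) = [[2, -1], [1, 0]]  ->  [[-17579, -4108], [-2820, -659]]
... * rho(a^-1) = [[13, 6], [2, 1]]  ->  [[-236743, -109582], [-37978, -17579]]
... * rho(a^-1) = [[13, 6], [2, 1]]  ->  [[-3296823, -1530040], [-528872, -245447]]
tr = -3296823 + -245447 = -3542270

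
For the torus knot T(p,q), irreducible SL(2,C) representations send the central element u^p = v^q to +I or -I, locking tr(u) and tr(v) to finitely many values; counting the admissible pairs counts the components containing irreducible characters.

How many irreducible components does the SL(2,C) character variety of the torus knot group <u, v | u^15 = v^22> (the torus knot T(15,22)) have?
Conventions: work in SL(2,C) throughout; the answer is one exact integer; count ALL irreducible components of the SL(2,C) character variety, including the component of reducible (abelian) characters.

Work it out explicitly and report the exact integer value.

148

Gamma = < u, v | u^15 = v^22 > (torus knot T(15,22)); the central element u^15 = v^22 acts as +I or -I in any irreducible SL(2,C) representation.
This locks tr(u) to 2*cos(pi*alpha/15), alpha in 1..14, and tr(v) to 2*cos(pi*beta/22), beta in 1..21, on each component of irreducible characters.
The two central values (-1)^alpha I and (-1)^beta I must be the same matrix, so alpha and beta share a parity.
count pairs: odd alpha (7 choices) x odd beta (11), plus even alpha (7) x even beta (10): 7*11 + 7*10 = 147.
Total: 147 irreducible-character components + 1 reducible (abelian) component = 148.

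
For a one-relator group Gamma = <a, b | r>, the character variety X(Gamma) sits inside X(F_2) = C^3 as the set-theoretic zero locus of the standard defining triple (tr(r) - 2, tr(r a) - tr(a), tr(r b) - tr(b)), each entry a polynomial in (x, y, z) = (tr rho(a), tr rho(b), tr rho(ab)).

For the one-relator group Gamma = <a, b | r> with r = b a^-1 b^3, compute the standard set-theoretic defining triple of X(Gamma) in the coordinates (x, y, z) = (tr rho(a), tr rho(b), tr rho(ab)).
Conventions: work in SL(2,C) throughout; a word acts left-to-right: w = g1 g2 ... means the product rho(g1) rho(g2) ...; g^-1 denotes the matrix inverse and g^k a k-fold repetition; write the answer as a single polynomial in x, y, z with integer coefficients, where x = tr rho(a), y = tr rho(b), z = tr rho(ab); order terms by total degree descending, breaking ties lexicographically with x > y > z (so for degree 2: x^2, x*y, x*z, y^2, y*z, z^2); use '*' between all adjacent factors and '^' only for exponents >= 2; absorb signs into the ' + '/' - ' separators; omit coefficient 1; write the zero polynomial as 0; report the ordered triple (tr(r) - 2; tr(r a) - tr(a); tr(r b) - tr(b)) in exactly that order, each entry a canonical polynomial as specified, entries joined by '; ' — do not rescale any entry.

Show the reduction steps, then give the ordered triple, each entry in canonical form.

use: trace(b^2) = trace(b)*trace(b) - trace(1)  (reduce the b square) = y^2 - 2
apply: trace(b^3) = trace(b)*trace(b^2) - trace(b)  (reduce the b square) = y^3 - 3*y
trace(b^4) = trace(b)*trace(b^3) - trace(b^2)  (reduce the b square) = y^4 - 4*y^2 + 2
trace(b a b) = trace(b)*trace(a b) - trace(a)  (reduce the b square) = y*z - x
trace(a b^3) = trace(b)*trace(b a b) - trace(b a)  (reduce the b square) = y^2*z - x*y - z
trace(b^4 a) = trace(b)*trace(a b^3) - trace(a b^2)  (reduce the b square) = y^3*z - x*y^2 - 2*y*z + x
trace(b a^-1 b^3) = trace(b^4)*trace(a) - trace(b^4 a)  (eliminate a^-1) = x*y^4 - y^3*z - 3*x*y^2 + 2*y*z + x
trace(a b a b) = trace(a b)*trace(a b) - trace(1)   [split at a repeated a] = z^2 - 2
trace(a b a) = trace(a)*trace(b a) - trace(b)   [square of a] = x*z - y
trace(b a b a b) = trace(b)*trace(a b a b) - trace(a b a)   [square of b] = y*z^2 - x*z - y
trace(b^3 a b a) = trace(b)*trace(b a b a b) - trace(b a b a)   [square of b] = y^2*z^2 - x*y*z - y^2 - z^2 + 2
use: trace(b a^-1 b^3 a) = trace(b^3 a b)*trace(a) - trace(b^3 a b a)   [inverse elimination on a] = x*y^3*z - x^2*y^2 - y^2*z^2 - x*y*z + x^2 + y^2 + z^2 - 2
use: trace(b^5) = trace(b)*trace(b^4) - trace(b^3) = y^5 - 5*y^3 + 5*y
trace(b^5 a) = trace(b)*trace(b^2 a b^2) - trace(b^2 a b) = y^4*z - x*y^3 - 3*y^2*z + 2*x*y + z
apply: trace(b a^-1 b^4) = trace(b^5)*trace(a) - trace(b^5 a) = x*y^5 - y^4*z - 4*x*y^3 + 3*y^2*z + 3*x*y - z
assemble the triple (trace(r) - 2; trace(r a) - x; trace(r b) - y)

x*y^4 - y^3*z - 3*x*y^2 + 2*y*z + x - 2; x*y^3*z - x^2*y^2 - y^2*z^2 - x*y*z + x^2 + y^2 + z^2 - x - 2; x*y^5 - y^4*z - 4*x*y^3 + 3*y^2*z + 3*x*y - y - z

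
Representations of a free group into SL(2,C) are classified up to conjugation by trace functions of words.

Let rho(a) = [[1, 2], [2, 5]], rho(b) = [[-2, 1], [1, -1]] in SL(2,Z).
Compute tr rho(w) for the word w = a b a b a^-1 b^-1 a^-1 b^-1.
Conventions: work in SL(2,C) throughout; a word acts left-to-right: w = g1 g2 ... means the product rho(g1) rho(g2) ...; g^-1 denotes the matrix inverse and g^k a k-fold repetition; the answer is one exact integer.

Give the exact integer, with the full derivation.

rho(a) = [[1, 2], [2, 5]]
... * rho(b) = [[-2, 1], [1, -1]]  ->  [[0, -1], [1, -3]]
... * rho(a) = [[1, 2], [2, 5]]  ->  [[-2, -5], [-5, -13]]
... * rho(b) = [[-2, 1], [1, -1]]  ->  [[-1, 3], [-3, 8]]
... * rho(a^-1) = [[5, -2], [-2, 1]]  ->  [[-11, 5], [-31, 14]]
... * rho(b^-1) = [[-1, -1], [-1, -2]]  ->  [[6, 1], [17, 3]]
... * rho(a^-1) = [[5, -2], [-2, 1]]  ->  [[28, -11], [79, -31]]
... * rho(b^-1) = [[-1, -1], [-1, -2]]  ->  [[-17, -6], [-48, -17]]
tr = -17 + -17 = -34

-34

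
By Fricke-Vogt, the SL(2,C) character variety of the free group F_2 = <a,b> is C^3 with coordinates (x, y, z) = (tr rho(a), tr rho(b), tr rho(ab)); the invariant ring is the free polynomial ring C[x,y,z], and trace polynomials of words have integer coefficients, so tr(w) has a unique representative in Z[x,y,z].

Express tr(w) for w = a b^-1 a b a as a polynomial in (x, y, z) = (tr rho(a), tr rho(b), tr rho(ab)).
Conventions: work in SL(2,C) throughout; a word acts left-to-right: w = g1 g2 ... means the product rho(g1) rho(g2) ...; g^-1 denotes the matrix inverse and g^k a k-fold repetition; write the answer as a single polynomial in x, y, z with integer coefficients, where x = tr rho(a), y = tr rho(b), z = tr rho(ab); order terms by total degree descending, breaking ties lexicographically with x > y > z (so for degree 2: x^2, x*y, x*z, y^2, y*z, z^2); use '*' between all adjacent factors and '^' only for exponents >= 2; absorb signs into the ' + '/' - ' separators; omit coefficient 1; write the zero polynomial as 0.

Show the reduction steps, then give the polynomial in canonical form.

tr(a b a) = tr(a)*tr(b a) - tr(b) = x*z - y
use: tr(a b a^2) = tr(a)*tr(a b a) - tr(a b) = x^2*z - x*y - z
tr(b a b a) = tr(b a)*tr(b a) - tr(1) = z^2 - 2
use: tr(b a b) = tr(b)*tr(a b) - tr(a) = y*z - x
apply: tr(a b a^2 b) = tr(a)*tr(b a b a) - tr(b a b) = x*z^2 - y*z - x
apply: tr(a b^-1 a b a) = tr(a b a^2)*tr(b) - tr(a b a^2 b) = x^2*y*z - x*y^2 - x*z^2 + x

x^2*y*z - x*y^2 - x*z^2 + x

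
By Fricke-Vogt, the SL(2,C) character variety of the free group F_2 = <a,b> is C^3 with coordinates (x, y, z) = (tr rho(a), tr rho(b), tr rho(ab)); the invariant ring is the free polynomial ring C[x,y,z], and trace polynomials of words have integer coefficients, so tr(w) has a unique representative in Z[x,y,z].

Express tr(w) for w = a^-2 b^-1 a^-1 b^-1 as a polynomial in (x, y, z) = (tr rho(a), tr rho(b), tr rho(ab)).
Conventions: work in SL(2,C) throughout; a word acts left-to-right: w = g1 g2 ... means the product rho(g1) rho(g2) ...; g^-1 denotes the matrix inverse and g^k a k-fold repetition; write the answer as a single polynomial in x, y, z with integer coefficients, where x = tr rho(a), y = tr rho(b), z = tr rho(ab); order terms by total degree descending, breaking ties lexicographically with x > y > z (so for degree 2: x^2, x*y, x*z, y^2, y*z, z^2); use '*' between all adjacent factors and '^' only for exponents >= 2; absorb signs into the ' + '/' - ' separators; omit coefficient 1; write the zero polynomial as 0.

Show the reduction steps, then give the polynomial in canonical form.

x*z^2 - y*z - x

so tr(a^-1) = tr(a) = x
tr(a^-2) = tr(a^-1)*tr(a) - tr(1)   [inverse elimination on a] = x^2 - 2
tr(b a^-1) = tr(b)*tr(a) - tr(b a)   [inverse elimination on a] = x*y - z
so tr(a^-2 b) = tr(b a^-1)*tr(a) - tr(b)   [inverse elimination on a] = x^2*y - x*z - y
so tr(a^-2 b^-1) = tr(a^-2)*tr(b) - tr(a^-2 b)   [inverse elimination on b] = x*z - y
so tr(b^-1 a^-2 b^-1) = tr(a^-2 b^-1)*tr(b) - tr(a^-2)   [inverse elimination on b] = x*y*z - x^2 - y^2 + 2
tr(b a b) = tr(b)*tr(a b) - tr(a)   [square of b] = y*z - x
so tr(b a b a) = tr(a b)*tr(a b) - tr(1)   [split at a repeated a] = z^2 - 2
reduce: tr(a b a^-1 b) = tr(b a b)*tr(a) - tr(b a b a)   [inverse elimination on a] = x*y*z - x^2 - z^2 + 2
tr(a^-1 b^-1 a b) = tr(a b a^-1)*tr(b) - tr(a b a^-1 b)   [inverse elimination on b] = -x*y*z + x^2 + y^2 + z^2 - 2
reduce: tr(a^-1 b^-1 a b^-1) = tr(a^-1 b^-1 a)*tr(b) - tr(a^-1 b^-1 a b)   [inverse elimination on b] = x*y*z - x^2 - z^2 + 2
reduce: tr(b^-1 a b^-1) = tr(a b^-1)*tr(b) - tr(a)   [inverse elimination on b] = x*y^2 - y*z - x
tr(b^-1 a^-2 b^-1 a) = tr(a^-1 b^-1 a b^-1)*tr(a) - tr(a^-1 b^-1 a b^-1 a)   [inverse elimination on a] = x^2*y*z - x^3 - x*y^2 - x*z^2 + y*z + 3*x
tr(a^-2 b^-1 a^-1 b^-1) = tr(b^-1 a^-2 b^-1)*tr(a) - tr(b^-1 a^-2 b^-1 a)   [inverse elimination on a] = x*z^2 - y*z - x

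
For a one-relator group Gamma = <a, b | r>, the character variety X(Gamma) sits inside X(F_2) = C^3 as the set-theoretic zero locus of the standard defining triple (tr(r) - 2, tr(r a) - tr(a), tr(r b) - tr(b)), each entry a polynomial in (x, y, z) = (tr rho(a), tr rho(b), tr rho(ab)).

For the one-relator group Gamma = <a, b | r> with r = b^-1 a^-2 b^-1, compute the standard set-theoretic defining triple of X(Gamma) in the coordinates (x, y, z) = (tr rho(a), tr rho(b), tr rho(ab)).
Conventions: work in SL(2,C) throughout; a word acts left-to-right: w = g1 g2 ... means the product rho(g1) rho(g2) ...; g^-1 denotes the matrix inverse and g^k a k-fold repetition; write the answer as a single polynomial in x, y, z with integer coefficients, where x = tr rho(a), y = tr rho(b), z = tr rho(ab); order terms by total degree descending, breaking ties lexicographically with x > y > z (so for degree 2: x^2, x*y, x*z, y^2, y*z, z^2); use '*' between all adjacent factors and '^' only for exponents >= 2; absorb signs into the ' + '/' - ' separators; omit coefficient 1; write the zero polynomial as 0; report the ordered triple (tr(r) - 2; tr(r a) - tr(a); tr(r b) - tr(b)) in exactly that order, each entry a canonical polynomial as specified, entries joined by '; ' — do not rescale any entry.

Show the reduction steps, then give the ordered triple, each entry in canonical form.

tr(b^-1) = tr(b) = y
use: tr(b^-1 a) = tr(a) tr(b) - tr(a b)  (eliminate b^-1) = x*y - z
tr(b^-1 a^-1) = tr(b^-1) tr(a) - tr(b^-1 a)  (eliminate a^-1) = z
apply: tr(a^-1 b^-2) = tr(b^-1 a^-1) tr(b) - tr(b^-1 a^-1 b)  (eliminate b^-1) = y*z - x
tr(b^-2) = tr(b^-1) tr(b) - tr(1)  (eliminate b^-1) = y^2 - 2
tr(b^-1 a^-2 b^-1) = tr(a^-1 b^-2) tr(a) - tr(a^-1 b^-2 a)  (eliminate a^-1) = x*y*z - x^2 - y^2 + 2
use: tr(a b a) = tr(a) tr(b a) - tr(b) = x*z - y
use: tr(a b a b) = tr(b a) tr(b a) - tr(1)   [split at repeated b] = z^2 - 2
use: tr(b^-1 a b a) = tr(a b a) tr(b) - tr(a b a b) = x*y*z - y^2 - z^2 + 2
tr(a^-1 b^-1 a b) = tr(b^-1 a b) tr(a) - tr(b^-1 a b a) = -x*y*z + x^2 + y^2 + z^2 - 2
tr(b^-1 a b^-1 a^-1) = tr(a^-1 b^-1 a) tr(b) - tr(a^-1 b^-1 a b) = x*y*z - x^2 - z^2 + 2
use: tr(b^-1 a b^-1) = tr(a b^-1) tr(b) - tr(a) = x*y^2 - y*z - x
tr(b^-1 a^-2 b^-1 a) = tr(b^-1 a b^-1 a^-1) tr(a) - tr(b^-1 a b^-1) = x^2*y*z - x^3 - x*y^2 - x*z^2 + y*z + 3*x
assemble the triple (tr(r) - 2; tr(r a) - x; tr(r b) - y)

x*y*z - x^2 - y^2; x^2*y*z - x^3 - x*y^2 - x*z^2 + y*z + 2*x; x*z - 2*y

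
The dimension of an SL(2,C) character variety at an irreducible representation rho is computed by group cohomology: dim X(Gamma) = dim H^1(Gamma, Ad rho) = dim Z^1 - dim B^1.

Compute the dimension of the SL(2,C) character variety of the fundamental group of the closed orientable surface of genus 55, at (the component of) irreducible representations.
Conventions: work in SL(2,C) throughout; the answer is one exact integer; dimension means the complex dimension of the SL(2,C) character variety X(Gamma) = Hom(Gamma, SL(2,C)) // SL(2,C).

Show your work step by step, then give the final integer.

324

The genus-55 surface group: 2g = 110 generators, one relator prod [a_i, b_i].
A cocycle assigns one sl_2 vector per generator subject to the relator condition d_2(z) = 0: dim of the unconstrained space is 3*2g = 330.
H^2 = coker(d_2) is dual to H^0 = 0 at irreducible rho (Poincare duality), so d_2 is onto: dim Z^1 = 327.
Coboundaries contribute dim B^1 = 3 (injective at irreducible rho).
dim X = dim H^1 = 327 - 3 = 324.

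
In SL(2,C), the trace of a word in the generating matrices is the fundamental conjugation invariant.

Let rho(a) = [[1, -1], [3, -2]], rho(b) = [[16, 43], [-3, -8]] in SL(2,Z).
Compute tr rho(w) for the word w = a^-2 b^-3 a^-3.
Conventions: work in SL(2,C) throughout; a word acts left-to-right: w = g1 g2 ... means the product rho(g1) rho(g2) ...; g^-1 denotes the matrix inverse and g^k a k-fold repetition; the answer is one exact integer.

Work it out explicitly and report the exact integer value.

-10828

rho(a^-1) = [[-2, 1], [-3, 1]]
... * rho(a^-1) = [[-2, 1], [-3, 1]]  ->  [[1, -1], [3, -2]]
... * rho(b^-1) = [[-8, -43], [3, 16]]  ->  [[-11, -59], [-30, -161]]
... * rho(b^-1) = [[-8, -43], [3, 16]]  ->  [[-89, -471], [-243, -1286]]
... * rho(b^-1) = [[-8, -43], [3, 16]]  ->  [[-701, -3709], [-1914, -10127]]
... * rho(a^-1) = [[-2, 1], [-3, 1]]  ->  [[12529, -4410], [34209, -12041]]
... * rho(a^-1) = [[-2, 1], [-3, 1]]  ->  [[-11828, 8119], [-32295, 22168]]
... * rho(a^-1) = [[-2, 1], [-3, 1]]  ->  [[-701, -3709], [-1914, -10127]]
tr = -701 + -10127 = -10828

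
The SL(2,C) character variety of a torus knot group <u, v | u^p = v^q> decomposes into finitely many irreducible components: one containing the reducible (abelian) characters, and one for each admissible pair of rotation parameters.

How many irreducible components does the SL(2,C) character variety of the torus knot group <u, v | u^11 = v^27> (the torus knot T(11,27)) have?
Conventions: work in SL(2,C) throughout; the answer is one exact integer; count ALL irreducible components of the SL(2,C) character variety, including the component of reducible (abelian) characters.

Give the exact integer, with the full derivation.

131

In the torus knot group T(11,27), u^11 = v^27 is central, so an irreducible representation sends it to +I or -I (Schur).
On an irreducible component, tr(u) is locked at 2*cos(pi*alpha/11) for some alpha in 1..10, and tr(v) at 2*cos(pi*beta/27) for some beta in 1..26.
Consistency of u^11 = (-1)^alpha I with v^27 = (-1)^beta I forces alpha = beta (mod 2).
count pairs: odd alpha (5 choices) x odd beta (13), plus even alpha (5) x even beta (13): 5*13 + 5*13 = 130.
That is 130 components of irreducible characters, and with the reducible (abelian) component the total is 131.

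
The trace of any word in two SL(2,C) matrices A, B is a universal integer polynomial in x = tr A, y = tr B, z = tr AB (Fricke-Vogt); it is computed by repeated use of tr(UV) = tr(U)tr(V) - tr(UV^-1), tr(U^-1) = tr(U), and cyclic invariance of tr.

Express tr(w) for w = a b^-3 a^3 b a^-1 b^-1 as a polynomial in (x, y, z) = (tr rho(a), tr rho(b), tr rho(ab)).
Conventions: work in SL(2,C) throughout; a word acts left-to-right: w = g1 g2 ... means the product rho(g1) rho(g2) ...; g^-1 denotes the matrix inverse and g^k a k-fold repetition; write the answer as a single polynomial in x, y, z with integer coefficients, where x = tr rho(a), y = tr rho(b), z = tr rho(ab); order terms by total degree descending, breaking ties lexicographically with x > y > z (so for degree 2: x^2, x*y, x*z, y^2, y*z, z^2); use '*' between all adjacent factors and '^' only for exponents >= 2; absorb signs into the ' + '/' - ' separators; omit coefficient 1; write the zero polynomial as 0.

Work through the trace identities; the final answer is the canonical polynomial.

trace(a^2) = trace(a)*trace(a) - trace(1)   [square of a] = x^2 - 2
trace(a^3) = trace(a)*trace(a^2) - trace(a)   [square of a] = x^3 - 3*x
trace(a^4) = trace(a)*trace(a^3) - trace(a^2)   [square of a] = x^4 - 4*x^2 + 2
next, trace(b a^2) = trace(a)*trace(b a) - trace(b)   [square of a] = x*z - y
trace(a^2 b a) = trace(a)*trace(b a^2) - trace(b a)   [square of a] = x^2*z - x*y - z
next, trace(a^4 b) = trace(a)*trace(a^2 b a) - trace(a^2 b)   [square of a] = x^3*z - x^2*y - 2*x*z + y
and trace(b^-1 a^4) = trace(a^4)*trace(b) - trace(a^4 b)   [inverse elimination on b] = x^4*y - x^3*z - 3*x^2*y + 2*x*z + y
and trace(a^4 b^-2) = trace(b^-1 a^4)*trace(b) - trace(b^-1 a^4 b)   [inverse elimination on b] = x^4*y^2 - x^3*y*z - x^4 - 3*x^2*y^2 + 2*x*y*z + 4*x^2 + y^2 - 2
next, trace(a b^-3 a^3) = trace(a^4 b^-2)*trace(b) - trace(a^4 b^-1)   [inverse elimination on b] = x^4*y^3 - x^3*y^2*z - 2*x^4*y - 3*x^2*y^3 + x^3*z + 2*x*y^2*z + 7*x^2*y + y^3 - 2*x*z - 3*y
and trace(a^4 b a) = trace(a)*trace(a^2 b a^2) - trace(a^2 b a)   [square of a] = x^4*z - x^3*y - 3*x^2*z + 2*x*y + z
trace(b a b a) = trace(a b)*trace(a b) - trace(1)   [split at a repeated a] = z^2 - 2
and trace(b a b) = trace(b)*trace(a b) - trace(a)   [square of b] = y*z - x
trace(a b a b a) = trace(a)*trace(b a b a) - trace(b a b)   [square of a] = x*z^2 - y*z - x
trace(b a b a^3) = trace(a)*trace(a b a b a) - trace(a b a b)   [square of a] = x^2*z^2 - x*y*z - x^2 - z^2 + 2
next, trace(a^4 b a b) = trace(a)*trace(b a b a^3) - trace(b a b a^2)   [square of a] = x^3*z^2 - x^2*y*z - x^3 - 2*x*z^2 + y*z + 3*x
and trace(a^3 b a b^-1 a) = trace(a^4 b a)*trace(b) - trace(a^4 b a b)   [inverse elimination on b] = x^4*y*z - x^3*y^2 - x^3*z^2 - 2*x^2*y*z + x^3 + 2*x*y^2 + 2*x*z^2 - 3*x
trace(b a^2 b) = trace(b)*trace(a^2 b) - trace(a^2)   [square of b] = x*y*z - x^2 - y^2 + 2
next, trace(b a^2 b a^2) = trace(a)*trace(b a^2 b a) - trace(b a^2 b)   [square of a] = x^2*z^2 - 2*x*y*z + y^2 - 2
next, trace(a b a^3 b a) = trace(a)*trace(b a^2 b a^2) - trace(b a^2 b a)   [square of a] = x^3*z^2 - 2*x^2*y*z + x*y^2 - x*z^2 + y*z - x
trace(b a b a b a) = trace(b a b a)*trace(b a) - trace(a b)   [split at a repeated b] = z^3 - 3*z
next, trace(b a b a b) = trace(b)*trace(a b a b) - trace(a b a)   [square of b] = y*z^2 - x*z - y
next, trace(a b a b a b a) = trace(a)*trace(b a b a b a) - trace(b a b a b)   [square of a] = x*z^3 - y*z^2 - 2*x*z + y
trace(a b a^3 b a b) = trace(a)*trace(a b a b a b a) - trace(a b a b a b)   [square of a] = x^2*z^3 - x*y*z^2 - 2*x^2*z - z^3 + x*y + 3*z
next, trace(a^3 b a b^-1 a b) = trace(a b a^3 b a)*trace(b) - trace(a b a^3 b a b)   [inverse elimination on b] = x^3*y*z^2 - 2*x^2*y^2*z - x^2*z^3 + x*y^3 + 2*x^2*z + y^2*z + z^3 - 2*x*y - 3*z
trace(b^-1 a^3 b a b^-1 a) = trace(a^3 b a b^-1 a)*trace(b) - trace(a^3 b a b^-1 a b)   [inverse elimination on b] = x^4*y^2*z - x^3*y^3 - 2*x^3*y*z^2 + x^2*z^3 + x^3*y + x*y^3 + 2*x*y*z^2 - 2*x^2*z - y^2*z - z^3 - x*y + 3*z
next, trace(b^-1 a^3 b a b^-1 a b^-1) = trace(b^-1 a^3 b a b^-1 a)*trace(b) - trace(b^-1 a^3 b a b^-1 a b)   [inverse elimination on b] = x^4*y^3*z - x^3*y^4 - 2*x^3*y^2*z^2 - x^4*y*z + x^2*y*z^3 + 2*x^3*y^2 + x^3*z^2 + x*y^4 + 2*x*y^2*z^2 - y^3*z - y*z^3 - x^3 - 3*x*y^2 - 2*x*z^2 + 3*y*z + 3*x
and trace(b^-1 a b^-3 a^3 b a) = trace(b^-1 a^3 b a b^-1 a b^-1)*trace(b) - trace(b^-1 a^3 b a b^-1 a)   [inverse elimination on b] = x^4*y^4*z - x^3*y^5 - 2*x^3*y^3*z^2 - 2*x^4*y^2*z + x^2*y^2*z^3 + 3*x^3*y^3 + 3*x^3*y*z^2 + x*y^5 + 2*x*y^3*z^2 - x^2*z^3 - y^4*z - y^2*z^3 - 2*x^3*y - 4*x*y^3 - 4*x*y*z^2 + 2*x^2*z + 4*y^2*z + z^3 + 4*x*y - 3*z
and trace(a b^-3 a^3 b a^-1 b^-1) = trace(b^-1 a b^-3 a^3 b)*trace(a) - trace(b^-1 a b^-3 a^3 b a)   [inverse elimination on a] = -x^4*y^4*z + x^5*y^3 + x^3*y^5 + 2*x^3*y^3*z^2 + x^4*y^2*z - x^2*y^2*z^3 - 2*x^5*y - 6*x^3*y^3 - 3*x^3*y*z^2 - x*y^5 - 2*x*y^3*z^2 + x^4*z + 2*x^2*y^2*z + x^2*z^3 + y^4*z + y^2*z^3 + 9*x^3*y + 5*x*y^3 + 4*x*y*z^2 - 4*x^2*z - 4*y^2*z - z^3 - 7*x*y + 3*z

-x^4*y^4*z + x^5*y^3 + x^3*y^5 + 2*x^3*y^3*z^2 + x^4*y^2*z - x^2*y^2*z^3 - 2*x^5*y - 6*x^3*y^3 - 3*x^3*y*z^2 - x*y^5 - 2*x*y^3*z^2 + x^4*z + 2*x^2*y^2*z + x^2*z^3 + y^4*z + y^2*z^3 + 9*x^3*y + 5*x*y^3 + 4*x*y*z^2 - 4*x^2*z - 4*y^2*z - z^3 - 7*x*y + 3*z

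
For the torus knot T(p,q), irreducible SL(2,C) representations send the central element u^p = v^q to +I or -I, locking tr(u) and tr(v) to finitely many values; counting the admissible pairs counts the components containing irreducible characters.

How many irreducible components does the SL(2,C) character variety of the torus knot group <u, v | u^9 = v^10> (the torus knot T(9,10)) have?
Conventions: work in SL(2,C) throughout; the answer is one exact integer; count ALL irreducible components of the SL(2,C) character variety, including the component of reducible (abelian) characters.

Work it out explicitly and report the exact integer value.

Gamma = < u, v | u^9 = v^10 > (torus knot T(9,10)); the central element u^9 = v^10 acts as +I or -I in any irreducible SL(2,C) representation.
On an irreducible component, tr(u) is locked at 2*cos(pi*alpha/9) for some alpha in 1..8, and tr(v) at 2*cos(pi*beta/10) for some beta in 1..9.
Consistency of u^9 = (-1)^alpha I with v^10 = (-1)^beta I forces alpha = beta (mod 2).
Counting: 4 odd alphas x 5 odd betas + 4 even alphas x 4 even betas = 20 + 16 = 36.
components with irreducible characters: 36; plus the single component of reducible (abelian) characters: total 37.

37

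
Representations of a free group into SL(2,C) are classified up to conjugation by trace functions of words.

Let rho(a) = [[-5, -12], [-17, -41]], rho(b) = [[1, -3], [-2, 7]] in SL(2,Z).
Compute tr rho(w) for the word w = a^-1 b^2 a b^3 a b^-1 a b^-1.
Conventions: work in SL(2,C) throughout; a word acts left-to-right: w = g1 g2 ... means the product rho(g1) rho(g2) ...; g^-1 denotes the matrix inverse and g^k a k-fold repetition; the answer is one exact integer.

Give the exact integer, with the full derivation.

-491597737462

rho(a^-1) = [[-41, 12], [17, -5]]
... * rho(b) = [[1, -3], [-2, 7]]  ->  [[-65, 207], [27, -86]]
... * rho(b) = [[1, -3], [-2, 7]]  ->  [[-479, 1644], [199, -683]]
... * rho(a) = [[-5, -12], [-17, -41]]  ->  [[-25553, -61656], [10616, 25615]]
... * rho(b) = [[1, -3], [-2, 7]]  ->  [[97759, -354933], [-40614, 147457]]
... * rho(b) = [[1, -3], [-2, 7]]  ->  [[807625, -2777808], [-335528, 1154041]]
... * rho(b) = [[1, -3], [-2, 7]]  ->  [[6363241, -21867531], [-2643610, 9084871]]
... * rho(a) = [[-5, -12], [-17, -41]]  ->  [[339931822, 820209879], [-141224757, -340756391]]
... * rho(b^-1) = [[7, 3], [2, 1]]  ->  [[4019942512, 1840005345], [-1670086081, -764430662]]
... * rho(a) = [[-5, -12], [-17, -41]]  ->  [[-51379803425, -123679529289], [21345751659, 51382690114]]
... * rho(b^-1) = [[7, 3], [2, 1]]  ->  [[-607017682553, -277818939564], [252185641841, 115419945091]]
tr = -607017682553 + 115419945091 = -491597737462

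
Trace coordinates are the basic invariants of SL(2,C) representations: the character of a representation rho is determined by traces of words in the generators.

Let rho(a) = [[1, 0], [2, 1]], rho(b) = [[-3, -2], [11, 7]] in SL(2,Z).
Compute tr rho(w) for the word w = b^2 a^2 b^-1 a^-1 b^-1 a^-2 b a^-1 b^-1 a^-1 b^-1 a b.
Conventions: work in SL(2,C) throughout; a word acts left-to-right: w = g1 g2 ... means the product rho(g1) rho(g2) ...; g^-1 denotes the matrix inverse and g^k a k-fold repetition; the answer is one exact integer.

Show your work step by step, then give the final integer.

-14

rho(b) = [[-3, -2], [11, 7]]
... * rho(b) = [[-3, -2], [11, 7]]  ->  [[-13, -8], [44, 27]]
... * rho(a) = [[1, 0], [2, 1]]  ->  [[-29, -8], [98, 27]]
... * rho(a) = [[1, 0], [2, 1]]  ->  [[-45, -8], [152, 27]]
... * rho(b^-1) = [[7, 2], [-11, -3]]  ->  [[-227, -66], [767, 223]]
... * rho(a^-1) = [[1, 0], [-2, 1]]  ->  [[-95, -66], [321, 223]]
... * rho(b^-1) = [[7, 2], [-11, -3]]  ->  [[61, 8], [-206, -27]]
... * rho(a^-1) = [[1, 0], [-2, 1]]  ->  [[45, 8], [-152, -27]]
... * rho(a^-1) = [[1, 0], [-2, 1]]  ->  [[29, 8], [-98, -27]]
... * rho(b) = [[-3, -2], [11, 7]]  ->  [[1, -2], [-3, 7]]
... * rho(a^-1) = [[1, 0], [-2, 1]]  ->  [[5, -2], [-17, 7]]
... * rho(b^-1) = [[7, 2], [-11, -3]]  ->  [[57, 16], [-196, -55]]
... * rho(a^-1) = [[1, 0], [-2, 1]]  ->  [[25, 16], [-86, -55]]
... * rho(b^-1) = [[7, 2], [-11, -3]]  ->  [[-1, 2], [3, -7]]
... * rho(a) = [[1, 0], [2, 1]]  ->  [[3, 2], [-11, -7]]
... * rho(b) = [[-3, -2], [11, 7]]  ->  [[13, 8], [-44, -27]]
tr = 13 + -27 = -14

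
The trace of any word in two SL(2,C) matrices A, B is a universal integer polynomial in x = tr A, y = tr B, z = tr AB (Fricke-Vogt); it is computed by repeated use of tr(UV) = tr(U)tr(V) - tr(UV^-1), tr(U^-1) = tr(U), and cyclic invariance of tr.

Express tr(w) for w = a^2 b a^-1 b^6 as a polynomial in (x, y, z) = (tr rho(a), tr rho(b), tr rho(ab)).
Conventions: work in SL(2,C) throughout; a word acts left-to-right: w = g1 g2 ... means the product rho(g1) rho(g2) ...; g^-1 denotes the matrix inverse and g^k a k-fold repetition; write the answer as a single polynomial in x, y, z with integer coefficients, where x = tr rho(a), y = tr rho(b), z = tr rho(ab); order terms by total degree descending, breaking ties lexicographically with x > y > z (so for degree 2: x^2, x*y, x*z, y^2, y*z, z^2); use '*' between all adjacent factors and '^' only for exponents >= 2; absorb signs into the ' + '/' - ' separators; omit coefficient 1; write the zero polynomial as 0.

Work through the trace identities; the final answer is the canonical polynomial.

x^2*y^6*z - x^3*y^5 - x*y^7 - x*y^5*z^2 - 4*x^2*y^4*z + y^6*z + 4*x^3*y^3 + 7*x*y^5 + 4*x*y^3*z^2 + 3*x^2*y^2*z - 5*y^4*z - 3*x^3*y - 15*x*y^3 - 3*x*y*z^2 + 6*y^2*z + 9*x*y - z

tr(a b^2) = tr(b)*tr(a b) - tr(a) = y*z - x
tr(b^2 a b) = tr(b)*tr(a b^2) - tr(a b) = y^2*z - x*y - z
tr(b a b^3) = tr(b)*tr(b^2 a b) - tr(b^2 a) = y^3*z - x*y^2 - 2*y*z + x
tr(b a b^4) = tr(b)*tr(b a b^3) - tr(b a b^2) = y^4*z - x*y^3 - 3*y^2*z + 2*x*y + z
tr(b^6 a) = tr(b)*tr(b a b^4) - tr(b a b^3) = y^5*z - x*y^4 - 4*y^3*z + 3*x*y^2 + 3*y*z - x
use: tr(b^2) = tr(b)*tr(b) - tr(1) = y^2 - 2
tr(b^3) = tr(b)*tr(b^2) - tr(b) = y^3 - 3*y
use: tr(b^4) = tr(b)*tr(b^3) - tr(b^2) = y^4 - 4*y^2 + 2
tr(b^5) = tr(b)*tr(b^4) - tr(b^3) = y^5 - 5*y^3 + 5*y
apply: tr(b^6) = tr(b)*tr(b^5) - tr(b^4) = y^6 - 6*y^4 + 9*y^2 - 2
use: tr(b^2 a^2 b^4) = tr(a)*tr(b^6 a) - tr(b^6) = x*y^5*z - x^2*y^4 - y^6 - 4*x*y^3*z + 3*x^2*y^2 + 6*y^4 + 3*x*y*z - x^2 - 9*y^2 + 2
tr(a^2 b^3) = tr(a)*tr(b^3 a) - tr(b^3) = x*y^2*z - x^2*y - y^3 - x*z + 3*y
use: tr(a^2 b^2) = tr(a)*tr(b^2 a) - tr(b^2) = x*y*z - x^2 - y^2 + 2
tr(b^2 a^2 b^2) = tr(b)*tr(a^2 b^3) - tr(a^2 b^2) = x*y^3*z - x^2*y^2 - y^4 - 2*x*y*z + x^2 + 4*y^2 - 2
use: tr(b^2 a^2 b^3) = tr(b)*tr(b^2 a^2 b^2) - tr(b^2 a^2 b) = x*y^4*z - x^2*y^3 - y^5 - 3*x*y^2*z + 2*x^2*y + 5*y^3 + x*z - 5*y
apply: tr(b^6 a^2 b) = tr(b)*tr(b^2 a^2 b^4) - tr(b^2 a^2 b^3) = x*y^6*z - x^2*y^5 - y^7 - 5*x*y^4*z + 4*x^2*y^3 + 7*y^5 + 6*x*y^2*z - 3*x^2*y - 14*y^3 - x*z + 7*y
use: tr(a b a b) = tr(b a)*tr(b a) - tr(1) = z^2 - 2
use: tr(a b a) = tr(a)*tr(b a) - tr(b) = x*z - y
use: tr(b a b a b) = tr(b)*tr(a b a b) - tr(a b a) = y*z^2 - x*z - y
use: tr(b a b^3 a) = tr(b)*tr(b a b a b) - tr(b a b a) = y^2*z^2 - x*y*z - y^2 - z^2 + 2
apply: tr(b a^2 b a b^2) = tr(a)*tr(b a b^3 a) - tr(b a b^3) = x*y^2*z^2 - x^2*y*z - y^3*z - x*z^2 + 2*y*z + x
apply: tr(b a^2 b a b) = tr(a)*tr(b a b^2 a) - tr(b a b^2) = x*y*z^2 - x^2*z - y^2*z + z
use: tr(a^2 b a b^4) = tr(b)*tr(b a^2 b a b^2) - tr(b a^2 b a b) = x*y^3*z^2 - x^2*y^2*z - y^4*z - 2*x*y*z^2 + x^2*z + 3*y^2*z + x*y - z
tr(b a^2 b a b^4) = tr(b)*tr(a^2 b a b^4) - tr(a^2 b a b^3) = x*y^4*z^2 - x^2*y^3*z - y^5*z - 3*x*y^2*z^2 + 2*x^2*y*z + 4*y^3*z + x*y^2 + x*z^2 - 3*y*z - x
tr(b^6 a^2 b a) = tr(b)*tr(b a^2 b a b^4) - tr(b a^2 b a b^3) = x*y^5*z^2 - x^2*y^4*z - y^6*z - 4*x*y^3*z^2 + 3*x^2*y^2*z + 5*y^4*z + x*y^3 + 3*x*y*z^2 - x^2*z - 6*y^2*z - 2*x*y + z
tr(a^2 b a^-1 b^6) = tr(b^6 a^2 b)*tr(a) - tr(b^6 a^2 b a) = x^2*y^6*z - x^3*y^5 - x*y^7 - x*y^5*z^2 - 4*x^2*y^4*z + y^6*z + 4*x^3*y^3 + 7*x*y^5 + 4*x*y^3*z^2 + 3*x^2*y^2*z - 5*y^4*z - 3*x^3*y - 15*x*y^3 - 3*x*y*z^2 + 6*y^2*z + 9*x*y - z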